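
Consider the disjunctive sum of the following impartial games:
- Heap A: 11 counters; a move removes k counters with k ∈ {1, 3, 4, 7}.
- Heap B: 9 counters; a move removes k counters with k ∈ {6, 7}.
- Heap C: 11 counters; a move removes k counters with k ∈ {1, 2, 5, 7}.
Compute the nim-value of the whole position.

Build the Grundy sequence for heap A with g(k) = mex{g(k−s) : s ∈ {1, 3, 4, 7}, s ≤ k}:
k:     0  1  2  3  4  5  6  7  8  9 10 11
g(k):  0  1  0  1  2  3  2  3  0  1  0  1
So g(11) = 1.
Grundy values for heap B (subtraction set {6, 7}):
g(0) = mex{} = 0
g(1) = mex{} = 0
g(2) = mex{} = 0
g(3) = mex{} = 0
g(4) = mex{} = 0
g(5) = mex{} = 0
g(6) = mex{0} = 1
g(7) = mex{0} = 1
g(8) = mex{0} = 1
g(9) = mex{0} = 1
So g(9) = 1.
Build the Grundy sequence for heap C with g(k) = mex{g(k−s) : s ∈ {1, 2, 5, 7}, s ≤ k}:
k:     0  1  2  3  4  5  6  7  8  9 10 11
g(k):  0  1  2  0  1  2  0  1  2  0  1  2
So g(11) = 2.
The value of a disjunctive sum is the nim-sum of the parts.
Combined value = 1 XOR 1 XOR 2 = 2.

2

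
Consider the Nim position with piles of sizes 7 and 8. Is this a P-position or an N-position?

N-position

Nim-sum: 7 ^ 8 = 15.
The nim-sum is 15 ≠ 0, so this is an N-position: the player to move can win.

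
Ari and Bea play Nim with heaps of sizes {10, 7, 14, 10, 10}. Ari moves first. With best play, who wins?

Ari wins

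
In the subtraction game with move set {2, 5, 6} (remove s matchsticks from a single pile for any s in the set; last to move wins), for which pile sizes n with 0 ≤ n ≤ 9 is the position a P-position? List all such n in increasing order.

0, 1, 4, 8

Grundy values for subtraction set {2, 5, 6}:
k:     0  1  2  3  4  5  6  7  8  9
g(k):  0  0  1  1  0  2  1  3  0  2
The P-positions (g = 0) in 0..9 are 0, 1, 4, 8.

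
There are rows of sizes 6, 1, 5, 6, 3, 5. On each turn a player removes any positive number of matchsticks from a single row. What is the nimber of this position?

2

Nim-sum: 6 ⊕ 1 ⊕ 5 ⊕ 6 ⊕ 3 ⊕ 5 = 2.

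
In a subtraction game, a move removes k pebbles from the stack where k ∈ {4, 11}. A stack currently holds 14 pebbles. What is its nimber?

1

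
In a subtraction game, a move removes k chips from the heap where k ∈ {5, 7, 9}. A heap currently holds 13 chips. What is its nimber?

Build the Grundy sequence with g(k) = mex{g(k−s) : s ∈ {5, 7, 9}, s ≤ k}:
g(0) = mex{} = 0
g(1) = mex{} = 0
g(2) = mex{} = 0
g(3) = mex{} = 0
g(4) = mex{} = 0
g(5) = mex{0} = 1
g(6) = mex{0} = 1
g(7) = mex{0} = 1
g(8) = mex{0} = 1
g(9) = mex{0} = 1
g(10) = mex{0,1} = 2
g(11) = mex{0,1} = 2
g(12) = mex{0,1} = 2
g(13) = mex{0,1} = 2
So g(13) = 2.

2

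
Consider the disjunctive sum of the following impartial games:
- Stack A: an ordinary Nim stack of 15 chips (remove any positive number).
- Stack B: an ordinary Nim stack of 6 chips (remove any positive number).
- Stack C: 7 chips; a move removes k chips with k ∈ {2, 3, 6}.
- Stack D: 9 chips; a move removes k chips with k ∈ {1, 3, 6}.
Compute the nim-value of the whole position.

Stack A is a plain Nim stack of size 15, so its Grundy value is 15.
Stack B is a plain Nim stack of size 6, so its Grundy value is 6.
Build the Grundy sequence for stack C with g(k) = mex{g(k−s) : s ∈ {2, 3, 6}, s ≤ k}:
k:     0  1  2  3  4  5  6  7
g(k):  0  0  1  1  2  0  3  1
So g(7) = 1.
Build the Grundy sequence for stack D with g(k) = mex{g(k−s) : s ∈ {1, 3, 6}, s ≤ k}:
g(0) = mex{} = 0
g(1) = mex{0} = 1
g(2) = mex{1} = 0
g(3) = mex{0} = 1
g(4) = mex{1} = 0
g(5) = mex{0} = 1
g(6) = mex{0,1} = 2
g(7) = mex{0,1,2} = 3
g(8) = mex{0,1,3} = 2
g(9) = mex{1,2} = 0
So g(9) = 0.
The value of a disjunctive sum is the nim-sum of the parts.
Combined value = 15 ⊕ 6 ⊕ 1 ⊕ 0 = 8.

8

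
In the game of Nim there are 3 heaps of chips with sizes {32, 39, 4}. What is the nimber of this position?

In binary:
  100000  (32)
  100111  (39)
  000100  (4)
  ------
  000011  (3)

3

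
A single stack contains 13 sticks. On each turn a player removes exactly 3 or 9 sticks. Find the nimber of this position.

0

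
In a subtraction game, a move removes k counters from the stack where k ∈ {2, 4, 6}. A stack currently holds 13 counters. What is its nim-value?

2

Build the Grundy sequence with g(k) = mex{g(k−s) : s ∈ {2, 4, 6}, s ≤ k}:
k:     0  1  2  3  4  5  6  7  8  9 10 11 12 13
g(k):  0  0  1  1  2  2  3  3  0  0  1  1  2  2
So g(13) = 2.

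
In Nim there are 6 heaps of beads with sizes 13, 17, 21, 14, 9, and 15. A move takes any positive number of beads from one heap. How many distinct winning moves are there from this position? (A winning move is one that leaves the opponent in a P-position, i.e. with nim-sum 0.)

5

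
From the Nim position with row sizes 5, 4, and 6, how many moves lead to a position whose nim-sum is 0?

Compute the nim-sum pairwise:
5 ⊕ 4 = 1
1 ⊕ 6 = 7
The overall nim-sum is X = 7. A row of size p has a winning move iff p XOR X < p (reduce it to p XOR X).
  5: 5 XOR 7 = 2 < 5 — winning move (to 2).
  4: 4 XOR 7 = 3 < 4 — winning move (to 3).
  6: 6 XOR 7 = 1 < 6 — winning move (to 1).
That gives 3 winning moves.

3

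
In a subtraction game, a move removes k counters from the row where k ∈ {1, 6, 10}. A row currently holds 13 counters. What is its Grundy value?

2

Build the Grundy sequence with g(k) = mex{g(k−s) : s ∈ {1, 6, 10}, s ≤ k}:
k:     0  1  2  3  4  5  6  7  8  9 10 11 12 13
g(k):  0  1  0  1  0  1  2  0  1  0  1  0  1  2
So g(13) = 2.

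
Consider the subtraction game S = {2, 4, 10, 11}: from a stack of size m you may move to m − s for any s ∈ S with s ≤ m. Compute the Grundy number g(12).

3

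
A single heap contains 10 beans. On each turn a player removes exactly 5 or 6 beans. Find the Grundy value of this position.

Compute g(0), g(1), … for moves {5, 6}:
k:     0  1  2  3  4  5  6  7  8  9 10
g(k):  0  0  0  0  0  1  1  1  1  1  2
So g(10) = 2.

2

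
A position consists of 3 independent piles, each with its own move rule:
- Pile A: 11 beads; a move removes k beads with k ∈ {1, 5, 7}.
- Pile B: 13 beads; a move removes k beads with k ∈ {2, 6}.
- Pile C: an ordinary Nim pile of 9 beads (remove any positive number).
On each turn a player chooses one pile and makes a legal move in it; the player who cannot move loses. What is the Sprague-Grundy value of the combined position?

Build the Grundy sequence for pile A with g(k) = mex{g(k−s) : s ∈ {1, 5, 7}, s ≤ k}:
g(0) = mex{} = 0
g(1) = mex{0} = 1
g(2) = mex{1} = 0
g(3) = mex{0} = 1
g(4) = mex{1} = 0
g(5) = mex{0} = 1
g(6) = mex{1} = 0
g(7) = mex{0} = 1
g(8) = mex{1} = 0
g(9) = mex{0} = 1
g(10) = mex{1} = 0
g(11) = mex{0} = 1
So g(11) = 1.
For pile B, compute g(0), g(1), … with moves {2, 6}:
k:     0  1  2  3  4  5  6  7  8  9 10 11 12 13
g(k):  0  0  1  1  0  0  1  1  0  0  1  1  0  0
So g(13) = 0.
Pile C is a plain Nim pile of size 9, so its Grundy value is 9.
By the Sprague-Grundy theorem, the Grundy value of a sum of independent games is the XOR of the component values.
Combined value = 1 XOR 0 XOR 9 = 8.

8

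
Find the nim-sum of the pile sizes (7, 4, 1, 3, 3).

Compute the nim-sum pairwise:
7 XOR 4 = 3
3 XOR 1 = 2
2 XOR 3 = 1
1 XOR 3 = 2

2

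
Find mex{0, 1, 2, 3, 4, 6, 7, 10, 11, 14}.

The values 0, 1, 2, 3, 4 are all present; 5 is the first non-negative integer missing from the set.

5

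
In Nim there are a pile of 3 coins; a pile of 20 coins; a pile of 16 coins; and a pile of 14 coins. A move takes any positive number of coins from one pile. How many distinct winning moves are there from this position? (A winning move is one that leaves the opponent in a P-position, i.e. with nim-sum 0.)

1

Nim-sum: 3 ⊕ 20 ⊕ 16 ⊕ 14 = 9.
The overall nim-sum is X = 9. A pile of size p has a winning move iff p XOR X < p (reduce it to p XOR X).
  3: 3 XOR 9 = 10 ≥ 3 — no move.
  20: 20 XOR 9 = 29 ≥ 20 — no move.
  16: 16 XOR 9 = 25 ≥ 16 — no move.
  14: 14 XOR 9 = 7 < 14 — winning move (to 7).
That gives 1 winning move.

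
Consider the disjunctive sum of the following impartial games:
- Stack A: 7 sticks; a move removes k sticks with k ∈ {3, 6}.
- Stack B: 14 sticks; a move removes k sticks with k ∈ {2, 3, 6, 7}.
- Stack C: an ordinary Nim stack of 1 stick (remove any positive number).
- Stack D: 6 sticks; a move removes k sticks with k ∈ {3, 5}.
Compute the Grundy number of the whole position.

1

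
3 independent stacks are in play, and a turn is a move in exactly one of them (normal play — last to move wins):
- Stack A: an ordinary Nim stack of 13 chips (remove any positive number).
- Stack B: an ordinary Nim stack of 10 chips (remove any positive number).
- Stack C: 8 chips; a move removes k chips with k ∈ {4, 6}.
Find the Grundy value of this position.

5

Stack A is a plain Nim stack of size 13, so its Grundy value is 13.
Stack B is a plain Nim stack of size 10, so its Grundy value is 10.
Grundy values for stack C (subtraction set {4, 6}):
k:     0  1  2  3  4  5  6  7  8
g(k):  0  0  0  0  1  1  1  1  2
So g(8) = 2.
The value of a disjunctive sum is the nim-sum of the parts.
Combined value = 13 ⊕ 10 ⊕ 2 = 5.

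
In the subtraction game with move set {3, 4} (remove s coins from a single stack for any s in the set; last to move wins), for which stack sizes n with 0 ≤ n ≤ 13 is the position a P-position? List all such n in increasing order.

Compute g(0), g(1), … for moves {3, 4}:
k:     0  1  2  3  4  5  6  7  8  9 10 11 12 13
g(k):  0  0  0  1  1  1  2  0  0  0  1  1  1  2
The P-positions (g = 0) in 0..13 are 0, 1, 2, 7, 8, 9.

0, 1, 2, 7, 8, 9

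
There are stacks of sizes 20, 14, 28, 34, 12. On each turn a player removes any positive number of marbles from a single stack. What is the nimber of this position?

40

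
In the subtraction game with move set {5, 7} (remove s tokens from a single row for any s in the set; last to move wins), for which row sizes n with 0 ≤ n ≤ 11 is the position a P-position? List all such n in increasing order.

Build the Grundy sequence with g(k) = mex{g(k−s) : s ∈ {5, 7}, s ≤ k}:
k:     0  1  2  3  4  5  6  7  8  9 10 11
g(k):  0  0  0  0  0  1  1  1  1  1  2  2
The P-positions (g = 0) in 0..11 are 0, 1, 2, 3, 4.

0, 1, 2, 3, 4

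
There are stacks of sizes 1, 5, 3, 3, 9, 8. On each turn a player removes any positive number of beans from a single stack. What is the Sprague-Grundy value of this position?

5

Nim-sum: 1 XOR 5 XOR 3 XOR 3 XOR 9 XOR 8 = 5.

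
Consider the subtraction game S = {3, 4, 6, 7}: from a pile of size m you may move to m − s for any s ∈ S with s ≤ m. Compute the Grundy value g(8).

2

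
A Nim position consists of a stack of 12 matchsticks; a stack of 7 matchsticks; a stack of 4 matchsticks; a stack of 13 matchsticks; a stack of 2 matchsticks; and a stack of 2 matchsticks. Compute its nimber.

Nim-sum: 12 XOR 7 XOR 4 XOR 13 XOR 2 XOR 2 = 2.

2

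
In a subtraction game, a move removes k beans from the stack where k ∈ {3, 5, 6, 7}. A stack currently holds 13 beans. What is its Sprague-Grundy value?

1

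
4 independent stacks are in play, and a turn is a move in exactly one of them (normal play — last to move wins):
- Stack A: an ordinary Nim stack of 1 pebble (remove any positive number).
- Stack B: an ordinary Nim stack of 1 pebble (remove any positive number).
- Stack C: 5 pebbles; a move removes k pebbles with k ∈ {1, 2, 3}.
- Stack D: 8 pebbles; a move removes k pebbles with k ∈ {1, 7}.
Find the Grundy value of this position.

1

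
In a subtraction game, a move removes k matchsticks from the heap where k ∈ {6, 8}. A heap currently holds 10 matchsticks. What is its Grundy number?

1

Build the Grundy sequence with g(k) = mex{g(k−s) : s ∈ {6, 8}, s ≤ k}:
k:     0  1  2  3  4  5  6  7  8  9 10
g(k):  0  0  0  0  0  0  1  1  1  1  1
So g(10) = 1.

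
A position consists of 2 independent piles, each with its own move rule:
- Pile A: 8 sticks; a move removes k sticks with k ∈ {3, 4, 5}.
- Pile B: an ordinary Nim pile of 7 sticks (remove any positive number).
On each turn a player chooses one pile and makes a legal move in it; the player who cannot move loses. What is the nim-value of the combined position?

7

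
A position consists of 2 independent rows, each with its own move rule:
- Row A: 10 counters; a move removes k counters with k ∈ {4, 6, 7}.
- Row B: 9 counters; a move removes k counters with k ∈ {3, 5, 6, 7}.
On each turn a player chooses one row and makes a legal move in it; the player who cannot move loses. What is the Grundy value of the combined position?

Grundy values for row A (subtraction set {4, 6, 7}):
g(0) = mex{} = 0
g(1) = mex{} = 0
g(2) = mex{} = 0
g(3) = mex{} = 0
g(4) = mex{0} = 1
g(5) = mex{0} = 1
g(6) = mex{0} = 1
g(7) = mex{0} = 1
g(8) = mex{0,1} = 2
g(9) = mex{0,1} = 2
g(10) = mex{0,1} = 2
So g(10) = 2.
Grundy values for row B (subtraction set {3, 5, 6, 7}):
k:     0  1  2  3  4  5  6  7  8  9
g(k):  0  0  0  1  1  1  2  2  2  3
So g(9) = 3.
The value of a disjunctive sum is the nim-sum of the parts.
Combined value = 2 ⊕ 3 = 1.

1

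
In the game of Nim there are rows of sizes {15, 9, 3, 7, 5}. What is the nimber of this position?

7

Nim-sum: 15 XOR 9 XOR 3 XOR 7 XOR 5 = 7.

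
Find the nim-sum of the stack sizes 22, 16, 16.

22

Nim-sum: 22 XOR 16 XOR 16 = 22.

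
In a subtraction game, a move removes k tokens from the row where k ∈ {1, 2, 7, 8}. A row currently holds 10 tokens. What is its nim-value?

1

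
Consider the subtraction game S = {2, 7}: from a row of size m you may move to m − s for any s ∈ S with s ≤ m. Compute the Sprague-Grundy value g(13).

0

Build the Grundy sequence with g(k) = mex{g(k−s) : s ∈ {2, 7}, s ≤ k}:
k:     0  1  2  3  4  5  6  7  8  9 10 11 12 13
g(k):  0  0  1  1  0  0  1  1  2  0  0  1  1  0
So g(13) = 0.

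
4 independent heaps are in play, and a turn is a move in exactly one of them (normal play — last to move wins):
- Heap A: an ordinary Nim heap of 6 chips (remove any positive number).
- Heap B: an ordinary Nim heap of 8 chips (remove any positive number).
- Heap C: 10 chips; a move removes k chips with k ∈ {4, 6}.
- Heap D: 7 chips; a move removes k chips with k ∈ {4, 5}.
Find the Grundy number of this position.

15

Heap A is a plain Nim heap of size 6, so its Grundy value is 6.
Heap B is a plain Nim heap of size 8, so its Grundy value is 8.
For heap C, compute g(0), g(1), … with moves {4, 6}:
g(0) = mex{} = 0
g(1) = mex{} = 0
g(2) = mex{} = 0
g(3) = mex{} = 0
g(4) = mex{0} = 1
g(5) = mex{0} = 1
g(6) = mex{0} = 1
g(7) = mex{0} = 1
g(8) = mex{0,1} = 2
g(9) = mex{0,1} = 2
g(10) = mex{1} = 0
So g(10) = 0.
For heap D, compute g(0), g(1), … with moves {4, 5}:
k:     0  1  2  3  4  5  6  7
g(k):  0  0  0  0  1  1  1  1
So g(7) = 1.
By the Sprague-Grundy theorem, the Grundy value of a sum of independent games is the XOR of the component values.
Combined value = 6 XOR 8 XOR 0 XOR 1 = 15.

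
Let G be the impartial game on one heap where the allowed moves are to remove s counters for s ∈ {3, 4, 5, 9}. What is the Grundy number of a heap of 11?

1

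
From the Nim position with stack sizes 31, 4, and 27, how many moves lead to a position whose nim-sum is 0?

In binary:
  11111  (31)
  00100  (4)
  11011  (27)
  -----
  00000  (0)
The nim-sum is already 0, so every move leaves a nonzero nim-sum — there are no winning moves.

0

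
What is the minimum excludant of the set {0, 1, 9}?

2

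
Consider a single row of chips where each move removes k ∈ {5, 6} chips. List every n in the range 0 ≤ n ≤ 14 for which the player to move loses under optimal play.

0, 1, 2, 3, 4, 11, 12, 13, 14

Grundy values for subtraction set {5, 6}:
g(0) = mex{} = 0
g(1) = mex{} = 0
g(2) = mex{} = 0
g(3) = mex{} = 0
g(4) = mex{} = 0
g(5) = mex{0} = 1
g(6) = mex{0} = 1
g(7) = mex{0} = 1
g(8) = mex{0} = 1
g(9) = mex{0} = 1
g(10) = mex{0,1} = 2
g(11) = mex{1} = 0
g(12) = mex{1} = 0
g(13) = mex{1} = 0
g(14) = mex{1} = 0
The P-positions (g = 0) in 0..14 are 0, 1, 2, 3, 4, 11, 12, 13, 14.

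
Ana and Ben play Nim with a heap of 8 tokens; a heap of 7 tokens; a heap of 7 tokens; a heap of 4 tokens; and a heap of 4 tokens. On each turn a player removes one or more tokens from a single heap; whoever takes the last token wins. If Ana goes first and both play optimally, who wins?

Ana wins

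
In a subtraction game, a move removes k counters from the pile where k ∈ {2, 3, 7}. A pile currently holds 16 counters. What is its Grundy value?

0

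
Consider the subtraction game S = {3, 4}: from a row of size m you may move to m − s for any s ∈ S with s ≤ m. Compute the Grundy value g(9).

Grundy values for subtraction set {3, 4}:
g(0) = mex{} = 0
g(1) = mex{} = 0
g(2) = mex{} = 0
g(3) = mex{0} = 1
g(4) = mex{0} = 1
g(5) = mex{0} = 1
g(6) = mex{0,1} = 2
g(7) = mex{1} = 0
g(8) = mex{1} = 0
g(9) = mex{1,2} = 0
So g(9) = 0.

0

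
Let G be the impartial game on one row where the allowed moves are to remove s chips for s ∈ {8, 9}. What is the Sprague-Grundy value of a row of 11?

1

Build the Grundy sequence with g(k) = mex{g(k−s) : s ∈ {8, 9}, s ≤ k}:
k:     0  1  2  3  4  5  6  7  8  9 10 11
g(k):  0  0  0  0  0  0  0  0  1  1  1  1
So g(11) = 1.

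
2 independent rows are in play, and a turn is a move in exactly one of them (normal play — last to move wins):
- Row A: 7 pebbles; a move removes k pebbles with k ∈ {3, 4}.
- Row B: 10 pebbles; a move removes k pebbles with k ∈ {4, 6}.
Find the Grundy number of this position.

0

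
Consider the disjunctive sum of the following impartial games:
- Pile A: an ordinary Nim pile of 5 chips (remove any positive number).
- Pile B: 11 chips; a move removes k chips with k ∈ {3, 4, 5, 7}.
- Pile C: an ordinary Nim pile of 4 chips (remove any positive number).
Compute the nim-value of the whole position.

1

Pile A is a plain Nim pile of size 5, so its Grundy value is 5.
Grundy values for pile B (subtraction set {3, 4, 5, 7}):
g(0) = mex{} = 0
g(1) = mex{} = 0
g(2) = mex{} = 0
g(3) = mex{0} = 1
g(4) = mex{0} = 1
g(5) = mex{0} = 1
g(6) = mex{0,1} = 2
g(7) = mex{0,1} = 2
g(8) = mex{0,1} = 2
g(9) = mex{0,1,2} = 3
g(10) = mex{1,2} = 0
g(11) = mex{1,2} = 0
So g(11) = 0.
Pile C is a plain Nim pile of size 4, so its Grundy value is 4.
By the Sprague-Grundy theorem, the Grundy value of a sum of independent games is the XOR of the component values.
Combined value = 5 ⊕ 0 ⊕ 4 = 1.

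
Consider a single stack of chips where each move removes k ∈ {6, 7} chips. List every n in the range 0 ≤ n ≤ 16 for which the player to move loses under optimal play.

Build the Grundy sequence with g(k) = mex{g(k−s) : s ∈ {6, 7}, s ≤ k}:
k:     0  1  2  3  4  5  6  7  8  9 10 11 12 13 14 15 16
g(k):  0  0  0  0  0  0  1  1  1  1  1  1  2  0  0  0  0
The P-positions (g = 0) in 0..16 are 0, 1, 2, 3, 4, 5, 13, 14, 15, 16.

0, 1, 2, 3, 4, 5, 13, 14, 15, 16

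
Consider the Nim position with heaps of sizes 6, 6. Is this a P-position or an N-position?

Nim-sum: 6 ^ 6 = 0.
The nim-sum is 0, so this is a P-position: the player to move is in a losing position under optimal play.

P-position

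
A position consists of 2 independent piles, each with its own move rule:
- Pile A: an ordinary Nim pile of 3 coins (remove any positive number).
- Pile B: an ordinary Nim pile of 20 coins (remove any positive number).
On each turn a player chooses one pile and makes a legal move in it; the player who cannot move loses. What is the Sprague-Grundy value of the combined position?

Pile A is a plain Nim pile of size 3, so its Grundy value is 3.
Pile B is a plain Nim pile of size 20, so its Grundy value is 20.
The value of a disjunctive sum is the nim-sum of the parts.
Combined value = 3 ⊕ 20 = 23.

23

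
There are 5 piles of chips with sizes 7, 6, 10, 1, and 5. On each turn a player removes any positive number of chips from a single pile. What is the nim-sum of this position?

15

Nim-sum: 7 XOR 6 XOR 10 XOR 1 XOR 5 = 15.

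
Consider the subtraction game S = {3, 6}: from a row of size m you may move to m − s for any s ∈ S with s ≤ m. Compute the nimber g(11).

0

Build the Grundy sequence with g(k) = mex{g(k−s) : s ∈ {3, 6}, s ≤ k}:
k:     0  1  2  3  4  5  6  7  8  9 10 11
g(k):  0  0  0  1  1  1  2  2  2  0  0  0
So g(11) = 0.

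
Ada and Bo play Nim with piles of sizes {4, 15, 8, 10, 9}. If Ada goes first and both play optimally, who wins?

Bo wins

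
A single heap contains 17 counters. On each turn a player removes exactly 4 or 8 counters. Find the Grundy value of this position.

1

Grundy values for subtraction set {4, 8}:
k:     0  1  2  3  4  5  6  7  8  9 10 11 12 13 14 15 16 17
g(k):  0  0  0  0  1  1  1  1  2  2  2  2  0  0  0  0  1  1
So g(17) = 1.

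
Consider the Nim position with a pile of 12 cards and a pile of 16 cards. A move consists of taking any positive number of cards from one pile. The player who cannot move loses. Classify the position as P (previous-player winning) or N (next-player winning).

N-position

Compute the nim-sum pairwise:
12 ⊕ 16 = 28
The nim-sum is 28 ≠ 0, so this is an N-position: the player to move can win.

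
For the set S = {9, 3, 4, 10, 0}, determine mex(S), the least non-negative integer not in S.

0 is in the set but 1 is not, so the mex is 1.

1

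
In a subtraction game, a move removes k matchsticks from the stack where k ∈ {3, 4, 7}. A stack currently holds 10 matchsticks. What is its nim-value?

0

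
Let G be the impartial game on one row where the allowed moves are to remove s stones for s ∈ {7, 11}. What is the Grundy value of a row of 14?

2

Build the Grundy sequence with g(k) = mex{g(k−s) : s ∈ {7, 11}, s ≤ k}:
k:     0  1  2  3  4  5  6  7  8  9 10 11 12 13 14
g(k):  0  0  0  0  0  0  0  1  1  1  1  1  1  1  2
So g(14) = 2.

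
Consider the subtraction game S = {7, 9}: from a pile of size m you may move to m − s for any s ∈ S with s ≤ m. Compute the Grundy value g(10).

Grundy values for subtraction set {7, 9}:
g(0) = mex{} = 0
g(1) = mex{} = 0
g(2) = mex{} = 0
g(3) = mex{} = 0
g(4) = mex{} = 0
g(5) = mex{} = 0
g(6) = mex{} = 0
g(7) = mex{0} = 1
g(8) = mex{0} = 1
g(9) = mex{0} = 1
g(10) = mex{0} = 1
So g(10) = 1.

1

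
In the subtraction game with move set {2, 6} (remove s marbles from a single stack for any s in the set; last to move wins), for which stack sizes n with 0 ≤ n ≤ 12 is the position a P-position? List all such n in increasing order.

Grundy values for subtraction set {2, 6}:
k:     0  1  2  3  4  5  6  7  8  9 10 11 12
g(k):  0  0  1  1  0  0  1  1  0  0  1  1  0
The P-positions (g = 0) in 0..12 are 0, 1, 4, 5, 8, 9, 12.

0, 1, 4, 5, 8, 9, 12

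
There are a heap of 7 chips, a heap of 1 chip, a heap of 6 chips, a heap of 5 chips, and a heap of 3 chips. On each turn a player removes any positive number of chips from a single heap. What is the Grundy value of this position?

6

Write each in binary and XOR column by column:
  111  (7)
  001  (1)
  110  (6)
  101  (5)
  011  (3)
  ---
  110  (6)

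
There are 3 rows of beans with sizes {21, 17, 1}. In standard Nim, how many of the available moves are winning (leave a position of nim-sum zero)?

1

Compute the nim-sum pairwise:
21 ⊕ 17 = 4
4 ⊕ 1 = 5
The overall nim-sum is X = 5. A row of size p has a winning move iff p XOR X < p (reduce it to p XOR X).
  21: 21 XOR 5 = 16 < 21 — winning move (to 16).
  17: 17 XOR 5 = 20 ≥ 17 — no move.
  1: 1 XOR 5 = 4 ≥ 1 — no move.
That gives 1 winning move.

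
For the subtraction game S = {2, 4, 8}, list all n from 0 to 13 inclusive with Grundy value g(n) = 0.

Grundy values for subtraction set {2, 4, 8}:
g(0) = mex{} = 0
g(1) = mex{} = 0
g(2) = mex{0} = 1
g(3) = mex{0} = 1
g(4) = mex{0,1} = 2
g(5) = mex{0,1} = 2
g(6) = mex{1,2} = 0
g(7) = mex{1,2} = 0
g(8) = mex{0,2} = 1
g(9) = mex{0,2} = 1
g(10) = mex{0,1} = 2
g(11) = mex{0,1} = 2
g(12) = mex{1,2} = 0
g(13) = mex{1,2} = 0
The P-positions (g = 0) in 0..13 are 0, 1, 6, 7, 12, 13.

0, 1, 6, 7, 12, 13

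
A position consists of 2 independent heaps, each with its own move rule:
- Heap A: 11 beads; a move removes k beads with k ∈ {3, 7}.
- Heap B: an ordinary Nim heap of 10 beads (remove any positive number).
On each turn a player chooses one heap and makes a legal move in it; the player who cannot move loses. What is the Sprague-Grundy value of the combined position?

For heap A, compute g(0), g(1), … with moves {3, 7}:
g(0) = mex{} = 0
g(1) = mex{} = 0
g(2) = mex{} = 0
g(3) = mex{0} = 1
g(4) = mex{0} = 1
g(5) = mex{0} = 1
g(6) = mex{1} = 0
g(7) = mex{0,1} = 2
g(8) = mex{0,1} = 2
g(9) = mex{0} = 1
g(10) = mex{1,2} = 0
g(11) = mex{1,2} = 0
So g(11) = 0.
Heap B is a plain Nim heap of size 10, so its Grundy value is 10.
By the Sprague-Grundy theorem, the Grundy value of a sum of independent games is the XOR of the component values.
Combined value = 0 XOR 10 = 10.

10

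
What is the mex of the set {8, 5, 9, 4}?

0 is not in the set, so the mex is 0.

0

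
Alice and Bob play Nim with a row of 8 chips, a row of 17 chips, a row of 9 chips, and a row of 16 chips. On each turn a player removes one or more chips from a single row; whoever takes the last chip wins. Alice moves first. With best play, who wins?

Bob wins

Nim-sum: 8 ^ 17 ^ 9 ^ 16 = 0.
The nim-sum is 0, so this is a P-position: the player to move is in a losing position under optimal play; Alice is about to move from it and so loses — Bob wins.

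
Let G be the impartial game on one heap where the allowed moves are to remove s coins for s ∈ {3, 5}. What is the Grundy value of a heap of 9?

0

Grundy values for subtraction set {3, 5}:
g(0) = mex{} = 0
g(1) = mex{} = 0
g(2) = mex{} = 0
g(3) = mex{0} = 1
g(4) = mex{0} = 1
g(5) = mex{0} = 1
g(6) = mex{0,1} = 2
g(7) = mex{0,1} = 2
g(8) = mex{1} = 0
g(9) = mex{1,2} = 0
So g(9) = 0.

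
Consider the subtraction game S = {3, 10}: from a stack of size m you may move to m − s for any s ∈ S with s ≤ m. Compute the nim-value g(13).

0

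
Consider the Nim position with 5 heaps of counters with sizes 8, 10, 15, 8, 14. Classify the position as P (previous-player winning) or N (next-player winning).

Nim-sum: 8 ⊕ 10 ⊕ 15 ⊕ 8 ⊕ 14 = 11.
The nim-sum is 11 ≠ 0, so this is an N-position: the player to move can win.

N-position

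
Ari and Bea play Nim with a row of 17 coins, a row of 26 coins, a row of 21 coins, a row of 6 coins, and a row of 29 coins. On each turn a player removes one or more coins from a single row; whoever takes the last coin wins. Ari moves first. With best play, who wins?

Ari wins

Nim-sum: 17 XOR 26 XOR 21 XOR 6 XOR 29 = 5.
The nim-sum is 5 ≠ 0, so this is an N-position: the player to move can win; Ari has a winning move.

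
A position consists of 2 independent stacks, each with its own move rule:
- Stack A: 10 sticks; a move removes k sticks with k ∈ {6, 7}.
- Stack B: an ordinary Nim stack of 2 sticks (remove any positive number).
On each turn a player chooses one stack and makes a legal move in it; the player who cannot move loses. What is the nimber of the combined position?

For stack A, compute g(0), g(1), … with moves {6, 7}:
g(0) = mex{} = 0
g(1) = mex{} = 0
g(2) = mex{} = 0
g(3) = mex{} = 0
g(4) = mex{} = 0
g(5) = mex{} = 0
g(6) = mex{0} = 1
g(7) = mex{0} = 1
g(8) = mex{0} = 1
g(9) = mex{0} = 1
g(10) = mex{0} = 1
So g(10) = 1.
Stack B is a plain Nim stack of size 2, so its Grundy value is 2.
The value of a disjunctive sum is the nim-sum of the parts.
Combined value = 1 ⊕ 2 = 3.

3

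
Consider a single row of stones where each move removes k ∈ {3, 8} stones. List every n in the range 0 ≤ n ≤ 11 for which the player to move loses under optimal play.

0, 1, 2, 6, 7, 11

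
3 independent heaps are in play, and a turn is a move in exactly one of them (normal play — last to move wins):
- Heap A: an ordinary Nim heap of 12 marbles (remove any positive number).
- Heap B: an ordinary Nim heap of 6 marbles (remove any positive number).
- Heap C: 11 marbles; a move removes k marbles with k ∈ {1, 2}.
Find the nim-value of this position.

Heap A is a plain Nim heap of size 12, so its Grundy value is 12.
Heap B is a plain Nim heap of size 6, so its Grundy value is 6.
Grundy values for heap C (subtraction set {1, 2}):
k:     0  1  2  3  4  5  6  7  8  9 10 11
g(k):  0  1  2  0  1  2  0  1  2  0  1  2
So g(11) = 2.
By the Sprague-Grundy theorem, the Grundy value of a sum of independent games is the XOR of the component values.
Combined value = 12 ⊕ 6 ⊕ 2 = 8.

8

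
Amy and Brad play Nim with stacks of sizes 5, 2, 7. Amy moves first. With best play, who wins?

Brad wins

Compute the nim-sum pairwise:
5 ⊕ 2 = 7
7 ⊕ 7 = 0
The nim-sum is 0, so this is a P-position: the player to move is in a losing position under optimal play; Amy is about to move from it and so loses — Brad wins.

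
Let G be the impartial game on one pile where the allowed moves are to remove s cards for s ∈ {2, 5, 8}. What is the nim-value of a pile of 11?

Compute g(0), g(1), … for moves {2, 5, 8}:
g(0) = mex{} = 0
g(1) = mex{} = 0
g(2) = mex{0} = 1
g(3) = mex{0} = 1
g(4) = mex{1} = 0
g(5) = mex{0,1} = 2
g(6) = mex{0} = 1
g(7) = mex{1,2} = 0
g(8) = mex{0,1} = 2
g(9) = mex{0} = 1
g(10) = mex{1,2} = 0
g(11) = mex{1} = 0
So g(11) = 0.

0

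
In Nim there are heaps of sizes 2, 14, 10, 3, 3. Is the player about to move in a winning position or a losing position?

Winning position

Compute the nim-sum pairwise:
2 ⊕ 14 = 12
12 ⊕ 10 = 6
6 ⊕ 3 = 5
5 ⊕ 3 = 6
The nim-sum is 6 ≠ 0, so this is an N-position: the player to move can win.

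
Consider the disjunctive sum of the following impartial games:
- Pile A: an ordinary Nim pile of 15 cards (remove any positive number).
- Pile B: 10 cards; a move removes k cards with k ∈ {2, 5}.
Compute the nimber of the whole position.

14

Pile A is a plain Nim pile of size 15, so its Grundy value is 15.
Build the Grundy sequence for pile B with g(k) = mex{g(k−s) : s ∈ {2, 5}, s ≤ k}:
k:     0  1  2  3  4  5  6  7  8  9 10
g(k):  0  0  1  1  0  2  1  0  0  1  1
So g(10) = 1.
By the Sprague-Grundy theorem, the Grundy value of a sum of independent games is the XOR of the component values.
Combined value = 15 ⊕ 1 = 14.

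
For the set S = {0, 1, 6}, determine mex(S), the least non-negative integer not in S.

2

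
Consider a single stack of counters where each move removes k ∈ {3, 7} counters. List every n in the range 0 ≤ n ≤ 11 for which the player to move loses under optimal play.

0, 1, 2, 6, 10, 11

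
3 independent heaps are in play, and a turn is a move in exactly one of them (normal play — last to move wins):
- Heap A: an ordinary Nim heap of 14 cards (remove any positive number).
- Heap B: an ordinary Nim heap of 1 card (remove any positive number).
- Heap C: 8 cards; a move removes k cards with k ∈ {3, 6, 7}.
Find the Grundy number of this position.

13

Heap A is a plain Nim heap of size 14, so its Grundy value is 14.
Heap B is a plain Nim heap of size 1, so its Grundy value is 1.
For heap C, compute g(0), g(1), … with moves {3, 6, 7}:
g(0) = mex{} = 0
g(1) = mex{} = 0
g(2) = mex{} = 0
g(3) = mex{0} = 1
g(4) = mex{0} = 1
g(5) = mex{0} = 1
g(6) = mex{0,1} = 2
g(7) = mex{0,1} = 2
g(8) = mex{0,1} = 2
So g(8) = 2.
The value of a disjunctive sum is the nim-sum of the parts.
Combined value = 14 XOR 1 XOR 2 = 13.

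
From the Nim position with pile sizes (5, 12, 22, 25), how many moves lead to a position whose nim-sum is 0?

3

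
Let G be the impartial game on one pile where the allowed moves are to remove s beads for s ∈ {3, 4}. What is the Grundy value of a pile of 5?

1

Grundy values for subtraction set {3, 4}:
g(0) = mex{} = 0
g(1) = mex{} = 0
g(2) = mex{} = 0
g(3) = mex{0} = 1
g(4) = mex{0} = 1
g(5) = mex{0} = 1
So g(5) = 1.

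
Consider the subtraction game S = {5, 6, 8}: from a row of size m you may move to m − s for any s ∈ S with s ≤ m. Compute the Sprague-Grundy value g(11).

2

Grundy values for subtraction set {5, 6, 8}:
g(0) = mex{} = 0
g(1) = mex{} = 0
g(2) = mex{} = 0
g(3) = mex{} = 0
g(4) = mex{} = 0
g(5) = mex{0} = 1
g(6) = mex{0} = 1
g(7) = mex{0} = 1
g(8) = mex{0} = 1
g(9) = mex{0} = 1
g(10) = mex{0,1} = 2
g(11) = mex{0,1} = 2
So g(11) = 2.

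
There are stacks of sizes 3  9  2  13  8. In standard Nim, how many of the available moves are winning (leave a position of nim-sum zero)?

3

Compute the nim-sum pairwise:
3 XOR 9 = 10
10 XOR 2 = 8
8 XOR 13 = 5
5 XOR 8 = 13
The overall nim-sum is X = 13. A stack of size p has a winning move iff p XOR X < p (reduce it to p XOR X).
  3: 3 XOR 13 = 14 ≥ 3 — no move.
  9: 9 XOR 13 = 4 < 9 — winning move (to 4).
  2: 2 XOR 13 = 15 ≥ 2 — no move.
  13: 13 XOR 13 = 0 < 13 — winning move (to 0).
  8: 8 XOR 13 = 5 < 8 — winning move (to 5).
That gives 3 winning moves.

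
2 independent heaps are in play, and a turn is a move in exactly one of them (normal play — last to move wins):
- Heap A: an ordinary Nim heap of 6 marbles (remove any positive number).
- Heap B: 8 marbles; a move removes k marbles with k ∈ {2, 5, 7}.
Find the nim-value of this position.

4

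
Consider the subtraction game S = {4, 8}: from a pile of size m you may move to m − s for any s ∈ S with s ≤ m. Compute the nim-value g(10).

2

Grundy values for subtraction set {4, 8}:
k:     0  1  2  3  4  5  6  7  8  9 10
g(k):  0  0  0  0  1  1  1  1  2  2  2
So g(10) = 2.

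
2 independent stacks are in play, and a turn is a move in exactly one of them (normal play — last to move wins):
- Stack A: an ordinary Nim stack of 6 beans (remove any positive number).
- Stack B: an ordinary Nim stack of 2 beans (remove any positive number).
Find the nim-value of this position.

4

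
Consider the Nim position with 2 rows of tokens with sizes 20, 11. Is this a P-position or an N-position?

N-position

Nim-sum: 20 XOR 11 = 31.
The nim-sum is 31 ≠ 0, so this is an N-position: the player to move can win.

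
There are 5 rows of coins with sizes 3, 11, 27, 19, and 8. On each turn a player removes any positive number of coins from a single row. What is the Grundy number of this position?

Nim-sum: 3 ^ 11 ^ 27 ^ 19 ^ 8 = 8.

8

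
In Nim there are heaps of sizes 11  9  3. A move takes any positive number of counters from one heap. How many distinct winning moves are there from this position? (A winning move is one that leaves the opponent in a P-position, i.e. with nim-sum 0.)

Nim-sum: 11 XOR 9 XOR 3 = 1.
The overall nim-sum is X = 1. A heap of size p has a winning move iff p XOR X < p (reduce it to p XOR X).
  11: 11 XOR 1 = 10 < 11 — winning move (to 10).
  9: 9 XOR 1 = 8 < 9 — winning move (to 8).
  3: 3 XOR 1 = 2 < 3 — winning move (to 2).
That gives 3 winning moves.

3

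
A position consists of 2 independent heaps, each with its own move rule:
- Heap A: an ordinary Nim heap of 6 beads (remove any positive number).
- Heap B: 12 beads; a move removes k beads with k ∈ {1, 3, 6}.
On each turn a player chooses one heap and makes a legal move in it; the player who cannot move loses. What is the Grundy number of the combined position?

7

Heap A is a plain Nim heap of size 6, so its Grundy value is 6.
Build the Grundy sequence for heap B with g(k) = mex{g(k−s) : s ∈ {1, 3, 6}, s ≤ k}:
k:     0  1  2  3  4  5  6  7  8  9 10 11 12
g(k):  0  1  0  1  0  1  2  3  2  0  1  0  1
So g(12) = 1.
By the Sprague-Grundy theorem, the Grundy value of a sum of independent games is the XOR of the component values.
Combined value = 6 XOR 1 = 7.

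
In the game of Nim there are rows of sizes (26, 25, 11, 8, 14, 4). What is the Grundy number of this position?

Nim-sum: 26 ⊕ 25 ⊕ 11 ⊕ 8 ⊕ 14 ⊕ 4 = 10.

10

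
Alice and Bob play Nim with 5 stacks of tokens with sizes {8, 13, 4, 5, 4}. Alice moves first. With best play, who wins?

Bob wins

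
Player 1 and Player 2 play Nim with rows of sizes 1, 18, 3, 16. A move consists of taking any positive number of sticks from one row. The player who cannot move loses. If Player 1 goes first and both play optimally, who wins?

Player 2 wins

Nim-sum: 1 XOR 18 XOR 3 XOR 16 = 0.
The nim-sum is 0, so this is a P-position: the player to move is in a losing position under optimal play; Player 1 is about to move from it and so loses — Player 2 wins.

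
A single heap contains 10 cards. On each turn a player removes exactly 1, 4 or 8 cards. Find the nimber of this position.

Grundy values for subtraction set {1, 4, 8}:
g(0) = mex{} = 0
g(1) = mex{0} = 1
g(2) = mex{1} = 0
g(3) = mex{0} = 1
g(4) = mex{0,1} = 2
g(5) = mex{1,2} = 0
g(6) = mex{0} = 1
g(7) = mex{1} = 0
g(8) = mex{0,2} = 1
g(9) = mex{0,1} = 2
g(10) = mex{0,1,2} = 3
So g(10) = 3.

3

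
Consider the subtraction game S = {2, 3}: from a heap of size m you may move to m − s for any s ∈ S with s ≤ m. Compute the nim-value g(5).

0

Compute g(0), g(1), … for moves {2, 3}:
k:     0  1  2  3  4  5
g(k):  0  0  1  1  2  0
So g(5) = 0.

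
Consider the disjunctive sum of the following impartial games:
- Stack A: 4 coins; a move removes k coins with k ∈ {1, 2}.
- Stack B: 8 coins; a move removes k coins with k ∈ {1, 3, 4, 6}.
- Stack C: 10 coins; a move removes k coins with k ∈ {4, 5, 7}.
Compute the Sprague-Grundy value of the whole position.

Build the Grundy sequence for stack A with g(k) = mex{g(k−s) : s ∈ {1, 2}, s ≤ k}:
g(0) = mex{} = 0
g(1) = mex{0} = 1
g(2) = mex{0,1} = 2
g(3) = mex{1,2} = 0
g(4) = mex{0,2} = 1
So g(4) = 1.
Build the Grundy sequence for stack B with g(k) = mex{g(k−s) : s ∈ {1, 3, 4, 6}, s ≤ k}:
g(0) = mex{} = 0
g(1) = mex{0} = 1
g(2) = mex{1} = 0
g(3) = mex{0} = 1
g(4) = mex{0,1} = 2
g(5) = mex{0,1,2} = 3
g(6) = mex{0,1,3} = 2
g(7) = mex{1,2} = 0
g(8) = mex{0,2,3} = 1
So g(8) = 1.
Grundy values for stack C (subtraction set {4, 5, 7}):
k:     0  1  2  3  4  5  6  7  8  9 10
g(k):  0  0  0  0  1  1  1  1  2  2  2
So g(10) = 2.
The value of a disjunctive sum is the nim-sum of the parts.
Combined value = 1 XOR 1 XOR 2 = 2.

2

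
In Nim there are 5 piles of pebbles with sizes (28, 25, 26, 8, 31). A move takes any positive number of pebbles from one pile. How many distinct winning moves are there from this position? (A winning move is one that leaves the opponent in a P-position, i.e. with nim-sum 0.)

Bitwise XOR of the heap sizes:
  11100  (28)
  11001  (25)
  11010  (26)
  01000  (8)
  11111  (31)
  -----
  01000  (8)
The overall nim-sum is X = 8. A pile of size p has a winning move iff p XOR X < p (reduce it to p XOR X).
  28: 28 XOR 8 = 20 < 28 — winning move (to 20).
  25: 25 XOR 8 = 17 < 25 — winning move (to 17).
  26: 26 XOR 8 = 18 < 26 — winning move (to 18).
  8: 8 XOR 8 = 0 < 8 — winning move (to 0).
  31: 31 XOR 8 = 23 < 31 — winning move (to 23).
That gives 5 winning moves.

5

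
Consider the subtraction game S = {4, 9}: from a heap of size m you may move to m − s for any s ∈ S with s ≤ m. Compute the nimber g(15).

Grundy values for subtraction set {4, 9}:
k:     0  1  2  3  4  5  6  7  8  9 10 11 12 13 14 15
g(k):  0  0  0  0  1  1  1  1  0  2  2  2  1  0  0  0
So g(15) = 0.

0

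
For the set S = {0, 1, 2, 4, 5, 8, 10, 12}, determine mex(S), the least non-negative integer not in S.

The values 0, 1, 2 are all present; 3 is the first non-negative integer missing from the set.

3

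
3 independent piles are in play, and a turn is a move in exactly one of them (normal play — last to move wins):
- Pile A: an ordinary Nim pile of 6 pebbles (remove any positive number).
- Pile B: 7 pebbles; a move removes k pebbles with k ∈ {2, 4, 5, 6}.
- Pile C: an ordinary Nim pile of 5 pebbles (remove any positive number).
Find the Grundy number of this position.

0

Pile A is a plain Nim pile of size 6, so its Grundy value is 6.
For pile B, compute g(0), g(1), … with moves {2, 4, 5, 6}:
g(0) = mex{} = 0
g(1) = mex{} = 0
g(2) = mex{0} = 1
g(3) = mex{0} = 1
g(4) = mex{0,1} = 2
g(5) = mex{0,1} = 2
g(6) = mex{0,1,2} = 3
g(7) = mex{0,1,2} = 3
So g(7) = 3.
Pile C is a plain Nim pile of size 5, so its Grundy value is 5.
The value of a disjunctive sum is the nim-sum of the parts.
Combined value = 6 ⊕ 3 ⊕ 5 = 0.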